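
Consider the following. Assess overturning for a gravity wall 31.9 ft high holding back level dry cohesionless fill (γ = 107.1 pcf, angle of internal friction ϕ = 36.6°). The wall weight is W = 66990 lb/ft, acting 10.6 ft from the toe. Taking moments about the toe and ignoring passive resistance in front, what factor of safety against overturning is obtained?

K_a = tan²(45° − 36.6°/2) = 0.2530.
P_a = ½K_aγH² = 0.5×0.2530×107.1×31.9² = 13780 lb/ft, acting at H/3 = 10.63 ft above the base.
Overturning moment M_o = P_a × H/3 = 13780 × 10.63 = 146600.
Resisting moment M_r = W × 10.6 = 66990 × 10.6 = 710100.
FS_overturning = M_r/M_o = 710100/146600 = 4.845.

4.84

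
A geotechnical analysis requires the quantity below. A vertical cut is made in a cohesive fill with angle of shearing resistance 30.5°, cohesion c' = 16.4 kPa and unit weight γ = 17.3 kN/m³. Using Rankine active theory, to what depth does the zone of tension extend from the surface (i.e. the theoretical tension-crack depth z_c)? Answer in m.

3.32 m

K_a = tan²(45° − 30.5°/2) = 0.3267; √K_a = 0.5715.
The active pressure is zero where K_a γ z = 2c√K_a, so z_c = 2c/(γ√K_a) = 2×16.4/(17.3×0.5715) = 3.317 m.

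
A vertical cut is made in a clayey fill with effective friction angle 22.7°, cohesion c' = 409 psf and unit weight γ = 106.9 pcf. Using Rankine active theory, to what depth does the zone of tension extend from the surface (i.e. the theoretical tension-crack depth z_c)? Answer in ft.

K_a = tan²(45° − 22.7°/2) = 0.4431; √K_a = 0.6657.
The active pressure is zero where K_a γ z = 2c√K_a, so z_c = 2c/(γ√K_a) = 2×409/(106.9×0.6657) = 11.50 ft.

11.5 ft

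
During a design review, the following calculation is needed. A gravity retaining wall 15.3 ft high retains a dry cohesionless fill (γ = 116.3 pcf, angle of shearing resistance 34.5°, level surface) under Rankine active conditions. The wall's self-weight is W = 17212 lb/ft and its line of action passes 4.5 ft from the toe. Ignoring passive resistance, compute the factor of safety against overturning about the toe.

4.03

K_a = tan²(45° − 34.5°/2) = 0.2768.
P_a = ½K_aγH² = 0.5×0.2768×116.3×15.3² = 3768 lb/ft, acting at H/3 = 5.100 ft above the base.
Overturning moment M_o = P_a × H/3 = 3768 × 5.100 = 19220.
Resisting moment M_r = W × 4.5 = 17212 × 4.5 = 77450.
FS_overturning = M_r/M_o = 77450/19220 = 4.031.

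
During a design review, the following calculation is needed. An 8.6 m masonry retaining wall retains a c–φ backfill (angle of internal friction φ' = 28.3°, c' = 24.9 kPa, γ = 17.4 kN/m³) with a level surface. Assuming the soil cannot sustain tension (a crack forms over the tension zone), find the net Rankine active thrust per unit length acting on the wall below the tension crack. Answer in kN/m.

K_a = 0.3568; √K_a = 0.5973.
Tension-crack depth z_c = 2c/(γ√K_a) = 2×24.9/(17.4×0.5973) = 4.792 m.
σ_a at base = K_a γ H − 2c√K_a = 0.3568×17.4×8.6 − 2×24.9×0.5973 = 23.64 kPa.
P_a = ½ × 23.64 × (H − z_c) = 0.5×23.64×3.808 = 45.02 kN/m.

45.0 kN/m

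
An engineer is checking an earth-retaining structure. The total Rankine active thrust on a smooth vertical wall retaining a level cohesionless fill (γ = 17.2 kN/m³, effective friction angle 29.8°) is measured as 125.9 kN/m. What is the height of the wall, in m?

K_a = 0.3360. P_a = ½ K_a γ H² ⇒ H = √(2P_a/(K_a γ)).
H = √(2×125.9/(0.3360×17.2)) = 6.600 m.

6.60 m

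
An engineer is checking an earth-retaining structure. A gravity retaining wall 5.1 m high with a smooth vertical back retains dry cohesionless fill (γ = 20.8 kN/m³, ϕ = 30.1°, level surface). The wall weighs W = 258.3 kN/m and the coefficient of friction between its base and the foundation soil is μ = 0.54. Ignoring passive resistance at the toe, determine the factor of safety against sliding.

1.55

K_a = tan²(45° − 30.1°/2) = 0.3320.
P_a = ½K_aγH² = 0.5×0.3320×20.8×5.1² = 89.81 kN/m, acting at H/3 = 1.700 m above the base.
FS_sliding = μW / P_a = 0.54×258.3 / 89.81 = 1.553.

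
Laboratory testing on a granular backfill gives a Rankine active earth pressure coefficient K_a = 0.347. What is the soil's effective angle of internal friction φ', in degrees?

K_a = tan²(45° − φ/2) ⇒ 45° − φ/2 = arctan(√0.347) = 30.50°.
φ = 2(45° − 30.50°) = 29.00°.

29.0°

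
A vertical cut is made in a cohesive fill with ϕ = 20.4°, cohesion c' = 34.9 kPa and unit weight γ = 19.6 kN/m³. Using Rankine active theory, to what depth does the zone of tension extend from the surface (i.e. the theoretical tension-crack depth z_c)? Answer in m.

5.12 m

K_a = tan²(45° − 20.4°/2) = 0.4831; √K_a = 0.6950.
The active pressure is zero where K_a γ z = 2c√K_a, so z_c = 2c/(γ√K_a) = 2×34.9/(19.6×0.6950) = 5.124 m.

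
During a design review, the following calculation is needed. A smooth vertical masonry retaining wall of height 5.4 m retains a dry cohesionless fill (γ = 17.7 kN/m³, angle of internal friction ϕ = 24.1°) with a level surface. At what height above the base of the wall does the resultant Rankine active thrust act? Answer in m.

1.80 m

K_a = 0.4201.
The pressure distribution is triangular, so the resultant acts at H/3 above the base = 5.4/3 = 1.800 m.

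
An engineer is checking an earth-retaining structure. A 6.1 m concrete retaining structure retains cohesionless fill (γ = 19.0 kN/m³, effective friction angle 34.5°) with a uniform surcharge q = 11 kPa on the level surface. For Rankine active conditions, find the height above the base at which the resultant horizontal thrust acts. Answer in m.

2.20 m

K_a = 0.2768.
Triangular part P₁ = ½K_aγH² = 97.85 at H/3 = 2.033 m; rectangular part P₂ = K_a q H = 18.57 at H/2 = 3.050 m.
ȳ = (P₁·2.033 + P₂·3.050)/(P₁+P₂) = 2.196 m.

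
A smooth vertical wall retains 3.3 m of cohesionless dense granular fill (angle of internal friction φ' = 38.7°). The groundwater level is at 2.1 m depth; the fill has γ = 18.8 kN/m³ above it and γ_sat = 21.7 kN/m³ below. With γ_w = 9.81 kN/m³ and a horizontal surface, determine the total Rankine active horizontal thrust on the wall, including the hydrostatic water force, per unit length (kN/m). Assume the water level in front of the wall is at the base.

29.5 kN/m

K_a = tan²(45° − φ/2) = 0.2306.
γ' = 21.7 − 9.81 = 11.89 kN/m³. Depth below WT = 1.2 m.
σ'_h at WT = K_a γ d_w = 9.104 kPa; at base = 9.104 + K_a γ' × 1.2 = 12.39 kPa.
P₁ (0–2.1 m) = ½×9.104×2.1 = 9.559. P₂ (2.1–3.3 m) = ½(9.104+12.39)×1.2 = 12.90.
P_w = ½ γ_w h₂² = 0.5×9.81×1.2² = 7.063. Total = 9.559+12.90+7.063 = 29.52 kN/m.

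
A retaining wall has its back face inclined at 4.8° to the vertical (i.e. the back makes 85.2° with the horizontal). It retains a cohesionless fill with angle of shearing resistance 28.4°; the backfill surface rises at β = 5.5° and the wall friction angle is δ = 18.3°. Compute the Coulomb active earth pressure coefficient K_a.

0.380

K_a = sin²(α+φ) / [sin²α · sin(α−δ) · (1 + √{sin(φ+δ)sin(φ−β) / (sin(α−δ)sin(α+β))})²].
With α = 85.2°, φ = 28.4°, δ = 18.3°, β = 5.5°: K_a = 0.3803.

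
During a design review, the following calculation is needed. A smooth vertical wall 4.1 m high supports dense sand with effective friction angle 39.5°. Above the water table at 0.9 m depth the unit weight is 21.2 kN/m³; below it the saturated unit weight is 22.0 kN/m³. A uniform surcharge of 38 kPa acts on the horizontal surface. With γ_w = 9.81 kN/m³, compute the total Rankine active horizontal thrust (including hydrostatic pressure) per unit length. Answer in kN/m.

K_a = tan²(45° − φ/2) = 0.2224.
γ' = 22.0 − 9.81 = 12.19 kN/m³. h₂ = H − d_w = 3.2 m.
σ'_h: at surface K_a·q = 8.453; at WT K_a(q+γd_w) = 12.70; at base K_a(q+γd_w+γ'h₂) = 21.37 kPa.
P₁ = ½(8.453+12.70)×0.9 = 9.517; P₂ = ½(12.70+21.37)×3.2 = 54.51; P_w = ½γ_w h₂² = 50.23.
Total = 9.517+54.51+50.23 = 114.3 kN/m.

114 kN/m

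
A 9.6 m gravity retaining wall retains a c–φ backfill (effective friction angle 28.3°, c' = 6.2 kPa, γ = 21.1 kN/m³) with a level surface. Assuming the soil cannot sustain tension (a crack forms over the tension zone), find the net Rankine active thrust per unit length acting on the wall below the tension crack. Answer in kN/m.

279 kN/m

K_a = 0.3568; √K_a = 0.5973.
Tension-crack depth z_c = 2c/(γ√K_a) = 2×6.2/(21.1×0.5973) = 0.9839 m.
σ_a at base = K_a γ H − 2c√K_a = 0.3568×21.1×9.6 − 2×6.2×0.5973 = 64.86 kPa.
P_a = ½ × 64.86 × (H − z_c) = 0.5×64.86×8.616 = 279.4 kN/m.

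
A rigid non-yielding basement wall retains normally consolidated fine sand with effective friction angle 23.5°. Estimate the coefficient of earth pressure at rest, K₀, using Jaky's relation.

K₀ = 1 − sin φ' = 1 − sin 23.5° = 0.6013.

0.601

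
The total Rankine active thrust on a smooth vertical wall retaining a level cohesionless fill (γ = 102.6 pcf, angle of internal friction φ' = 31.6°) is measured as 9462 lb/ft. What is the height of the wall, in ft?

K_a = 0.3123. P_a = ½ K_a γ H² ⇒ H = √(2P_a/(K_a γ)).
H = √(2×9462/(0.3123×102.6)) = 24.30 ft.

24.3 ft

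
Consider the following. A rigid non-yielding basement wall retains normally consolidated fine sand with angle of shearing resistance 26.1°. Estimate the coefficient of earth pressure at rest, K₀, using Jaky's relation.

K₀ = 1 − sin φ' = 1 − sin 26.1° = 0.5601.

0.560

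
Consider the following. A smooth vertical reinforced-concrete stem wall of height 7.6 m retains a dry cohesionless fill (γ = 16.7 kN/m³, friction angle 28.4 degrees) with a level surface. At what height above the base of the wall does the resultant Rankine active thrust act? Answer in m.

2.53 m

K_a = 0.3554.
The pressure distribution is triangular, so the resultant acts at H/3 above the base = 7.6/3 = 2.533 m.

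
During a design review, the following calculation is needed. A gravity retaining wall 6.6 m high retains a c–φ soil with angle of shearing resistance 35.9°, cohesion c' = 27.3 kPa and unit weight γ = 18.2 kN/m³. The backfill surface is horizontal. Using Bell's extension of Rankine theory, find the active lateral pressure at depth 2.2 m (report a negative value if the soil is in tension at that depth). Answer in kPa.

K_a = (1 − sin φ)/(1 + sin φ) = 0.2607.
σ_a = K_a γ z − 2c√K_a = 0.2607×18.2×2.2 − 2×27.3×0.5106 = -17.44 kPa.

-17.4 kPa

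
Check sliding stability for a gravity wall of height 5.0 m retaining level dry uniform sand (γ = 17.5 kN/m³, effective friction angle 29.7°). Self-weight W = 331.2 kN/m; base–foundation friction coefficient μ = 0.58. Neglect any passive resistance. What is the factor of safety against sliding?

K_a = tan²(45° − 29.7°/2) = 0.3374.
P_a = ½K_aγH² = 0.5×0.3374×17.5×5.0² = 73.80 kN/m, acting at H/3 = 1.667 m above the base.
FS_sliding = μW / P_a = 0.58×331.2 / 73.80 = 2.603.

2.60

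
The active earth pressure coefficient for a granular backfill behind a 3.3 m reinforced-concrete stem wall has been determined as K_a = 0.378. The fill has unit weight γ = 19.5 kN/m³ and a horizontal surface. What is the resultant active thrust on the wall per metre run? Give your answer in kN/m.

40.1 kN/m

P = ½ K_a γ H² = 0.5 × 0.378 × 19.5 × 3.3² = 40.14 kN/m.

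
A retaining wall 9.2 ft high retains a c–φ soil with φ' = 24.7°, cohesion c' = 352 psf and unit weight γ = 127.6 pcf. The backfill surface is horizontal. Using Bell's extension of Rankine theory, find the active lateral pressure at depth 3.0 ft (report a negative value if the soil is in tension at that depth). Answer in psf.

K_a = (1 − sin φ)/(1 + sin φ) = 0.4106.
σ_a = K_a γ z − 2c√K_a = 0.4106×127.6×3.0 − 2×352×0.6408 = -293.9 psf.

-294 psf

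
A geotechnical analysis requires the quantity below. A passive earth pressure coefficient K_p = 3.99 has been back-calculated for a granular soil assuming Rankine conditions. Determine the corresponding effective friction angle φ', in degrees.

36.8°

K_p = (1+sin φ)/(1−sin φ) ⇒ sin φ = (K_p − 1)/(K_p + 1) = 0.5992.
φ = arcsin(0.5992) = 36.81°.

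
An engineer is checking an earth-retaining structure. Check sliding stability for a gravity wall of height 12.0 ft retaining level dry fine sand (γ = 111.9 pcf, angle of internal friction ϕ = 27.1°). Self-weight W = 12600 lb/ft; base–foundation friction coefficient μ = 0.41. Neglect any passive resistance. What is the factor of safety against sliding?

1.71

K_a = tan²(45° − 27.1°/2) = 0.3741.
P_a = ½K_aγH² = 0.5×0.3741×111.9×12.0² = 3014 lb/ft, acting at H/3 = 4.000 ft above the base.
FS_sliding = μW / P_a = 0.41×12600 / 3014 = 1.714.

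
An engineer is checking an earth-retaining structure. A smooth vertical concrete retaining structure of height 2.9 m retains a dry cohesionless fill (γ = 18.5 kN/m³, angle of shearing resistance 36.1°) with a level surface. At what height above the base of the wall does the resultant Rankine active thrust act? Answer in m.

K_a = 0.2585.
The pressure distribution is triangular, so the resultant acts at H/3 above the base = 2.9/3 = 0.9667 m.

0.967 m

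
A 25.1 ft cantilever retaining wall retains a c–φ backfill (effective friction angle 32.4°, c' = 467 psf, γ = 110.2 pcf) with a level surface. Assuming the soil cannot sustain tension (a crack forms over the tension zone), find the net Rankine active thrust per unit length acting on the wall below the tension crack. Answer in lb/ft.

K_a = 0.3022; √K_a = 0.5498.
Tension-crack depth z_c = 2c/(γ√K_a) = 2×467/(110.2×0.5498) = 15.42 ft.
σ_a at base = K_a γ H − 2c√K_a = 0.3022×110.2×25.1 − 2×467×0.5498 = 322.5 psf.
P_a = ½ × 322.5 × (H − z_c) = 0.5×322.5×9.683 = 1561 lb/ft.

1560 lb/ft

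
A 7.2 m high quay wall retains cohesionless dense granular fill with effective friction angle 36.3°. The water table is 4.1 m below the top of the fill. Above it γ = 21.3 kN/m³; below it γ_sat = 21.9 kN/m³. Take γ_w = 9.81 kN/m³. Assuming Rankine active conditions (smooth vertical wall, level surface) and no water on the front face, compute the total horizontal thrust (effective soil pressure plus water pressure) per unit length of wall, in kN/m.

177 kN/m

K_a = tan²(45° − φ/2) = 0.2563.
γ' = 21.9 − 9.81 = 12.09 kN/m³. Depth below WT = 3.1 m.
σ'_h at WT = K_a γ d_w = 22.38 kPa; at base = 22.38 + K_a γ' × 3.1 = 31.98 kPa.
P₁ (0–4.1 m) = ½×22.38×4.1 = 45.88. P₂ (4.1–7.2 m) = ½(22.38+31.98)×3.1 = 84.27.
P_w = ½ γ_w h₂² = 0.5×9.81×3.1² = 47.14. Total = 45.88+84.27+47.14 = 177.3 kN/m.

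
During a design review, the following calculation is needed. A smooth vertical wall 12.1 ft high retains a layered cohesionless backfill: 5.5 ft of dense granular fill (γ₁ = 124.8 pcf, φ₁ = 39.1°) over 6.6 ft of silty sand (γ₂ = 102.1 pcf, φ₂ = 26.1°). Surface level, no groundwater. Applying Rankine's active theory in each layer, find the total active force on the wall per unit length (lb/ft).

K_a1 = tan²(45°−39.1°/2) = 0.2265; K_a2 = tan²(45°−26.1°/2) = 0.3889.
Layer 1: σ at base = K_a1 γ₁ h₁ = 155.5 psf; P₁ = ½×155.5×5.5 = 427.5.
Layer 2: σ_v at top = γ₁h₁ = 686.4; σ_h top = K_a2×686.4 = 267.0; σ_h base = K_a2×(686.4+102.1×6.6) = 529.1.
P₂ = ½(267.0+529.1)×6.6 = 2627. Total P_a = 427.5+2627 = 3054 lb/ft.

3050 lb/ft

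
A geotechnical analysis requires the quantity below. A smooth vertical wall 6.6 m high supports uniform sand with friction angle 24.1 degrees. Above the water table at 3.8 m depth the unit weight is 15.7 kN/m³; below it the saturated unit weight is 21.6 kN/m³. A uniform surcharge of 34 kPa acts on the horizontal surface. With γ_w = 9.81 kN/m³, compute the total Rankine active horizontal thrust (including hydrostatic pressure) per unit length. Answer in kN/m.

K_a = tan²(45° − φ/2) = 0.4201.
γ' = 21.6 − 9.81 = 11.79 kN/m³. h₂ = H − d_w = 2.8 m.
σ'_h: at surface K_a·q = 14.28; at WT K_a(q+γd_w) = 39.35; at base K_a(q+γd_w+γ'h₂) = 53.22 kPa.
P₁ = ½(14.28+39.35)×3.8 = 101.9; P₂ = ½(39.35+53.22)×2.8 = 129.6; P_w = ½γ_w h₂² = 38.46.
Total = 101.9+129.6+38.46 = 269.9 kN/m.

270 kN/m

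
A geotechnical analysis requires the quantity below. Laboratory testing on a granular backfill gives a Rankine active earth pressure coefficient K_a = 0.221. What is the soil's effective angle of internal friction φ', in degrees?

39.6°

K_a = tan²(45° − φ/2) ⇒ 45° − φ/2 = arctan(√0.221) = 25.18°.
φ = 2(45° − 25.18°) = 39.64°.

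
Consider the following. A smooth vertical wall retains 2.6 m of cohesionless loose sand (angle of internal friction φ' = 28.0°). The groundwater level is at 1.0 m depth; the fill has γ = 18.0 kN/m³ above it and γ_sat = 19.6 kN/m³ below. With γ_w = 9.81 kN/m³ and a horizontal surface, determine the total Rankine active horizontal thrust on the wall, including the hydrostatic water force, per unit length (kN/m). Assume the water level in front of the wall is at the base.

K_a = tan²(45° − φ/2) = 0.3610.
γ' = 19.6 − 9.81 = 9.790 kN/m³. Depth below WT = 1.6 m.
σ'_h at WT = K_a γ d_w = 6.499 kPa; at base = 6.499 + K_a γ' × 1.6 = 12.15 kPa.
P₁ (0–1.0 m) = ½×6.499×1.0 = 3.249. P₂ (1.0–2.6 m) = ½(6.499+12.15)×1.6 = 14.92.
P_w = ½ γ_w h₂² = 0.5×9.81×1.6² = 12.56. Total = 3.249+14.92+12.56 = 30.73 kN/m.

30.7 kN/m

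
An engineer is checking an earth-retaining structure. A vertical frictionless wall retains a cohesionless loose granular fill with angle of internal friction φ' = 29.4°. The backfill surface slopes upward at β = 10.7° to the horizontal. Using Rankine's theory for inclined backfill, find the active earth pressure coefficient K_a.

0.361

K_a = cos β · (cos β − √(cos²β − cos²φ)) / (cos β + √(cos²β − cos²φ)).
cos β = 0.9826, cos φ = 0.8712, √(cos²β − cos²φ) = 0.4544.
K_a = 0.9826 × (0.9826 − 0.4544)/(0.9826 + 0.4544) = 0.3611.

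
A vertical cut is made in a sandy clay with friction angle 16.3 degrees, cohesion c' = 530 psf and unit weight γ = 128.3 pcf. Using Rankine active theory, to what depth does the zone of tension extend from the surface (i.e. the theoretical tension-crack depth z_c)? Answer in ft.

11.0 ft

K_a = tan²(45° − 16.3°/2) = 0.5617; √K_a = 0.7495.
The active pressure is zero where K_a γ z = 2c√K_a, so z_c = 2c/(γ√K_a) = 2×530/(128.3×0.7495) = 11.02 ft.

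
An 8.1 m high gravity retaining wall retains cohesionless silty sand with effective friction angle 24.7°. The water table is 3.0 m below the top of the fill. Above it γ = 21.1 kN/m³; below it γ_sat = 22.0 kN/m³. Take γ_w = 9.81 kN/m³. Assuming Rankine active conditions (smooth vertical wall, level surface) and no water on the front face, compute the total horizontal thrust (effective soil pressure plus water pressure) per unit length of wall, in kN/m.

K_a = tan²(45° − φ/2) = 0.4106.
γ' = 22.0 − 9.81 = 12.19 kN/m³. Depth below WT = 5.1 m.
σ'_h at WT = K_a γ d_w = 25.99 kPa; at base = 25.99 + K_a γ' × 5.1 = 51.51 kPa.
P₁ (0–3.0 m) = ½×25.99×3.0 = 38.98. P₂ (3.0–8.1 m) = ½(25.99+51.51)×5.1 = 197.6.
P_w = ½ γ_w h₂² = 0.5×9.81×5.1² = 127.6. Total = 38.98+197.6+127.6 = 364.2 kN/m.

364 kN/m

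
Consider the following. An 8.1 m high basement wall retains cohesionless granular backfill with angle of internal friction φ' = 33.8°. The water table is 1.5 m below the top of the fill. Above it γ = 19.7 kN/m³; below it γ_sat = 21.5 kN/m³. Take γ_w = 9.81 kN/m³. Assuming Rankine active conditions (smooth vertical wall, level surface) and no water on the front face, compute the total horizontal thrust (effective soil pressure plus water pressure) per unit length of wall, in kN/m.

348 kN/m

K_a = tan²(45° − φ/2) = 0.2851.
γ' = 21.5 − 9.81 = 11.69 kN/m³. Depth below WT = 6.6 m.
σ'_h at WT = K_a γ d_w = 8.425 kPa; at base = 8.425 + K_a γ' × 6.6 = 30.42 kPa.
P₁ (0–1.5 m) = ½×8.425×1.5 = 6.319. P₂ (1.5–8.1 m) = ½(8.425+30.42)×6.6 = 128.2.
P_w = ½ γ_w h₂² = 0.5×9.81×6.6² = 213.7. Total = 6.319+128.2+213.7 = 348.2 kN/m.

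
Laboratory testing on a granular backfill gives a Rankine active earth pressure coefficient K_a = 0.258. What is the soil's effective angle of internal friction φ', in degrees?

36.1°

K_a = tan²(45° − φ/2) ⇒ 45° − φ/2 = arctan(√0.258) = 26.93°.
φ = 2(45° − 26.93°) = 36.14°.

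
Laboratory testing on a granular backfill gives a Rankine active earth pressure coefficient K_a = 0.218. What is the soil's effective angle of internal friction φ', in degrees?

K_a = tan²(45° − φ/2) ⇒ 45° − φ/2 = arctan(√0.218) = 25.03°.
φ = 2(45° − 25.03°) = 39.94°.

39.9°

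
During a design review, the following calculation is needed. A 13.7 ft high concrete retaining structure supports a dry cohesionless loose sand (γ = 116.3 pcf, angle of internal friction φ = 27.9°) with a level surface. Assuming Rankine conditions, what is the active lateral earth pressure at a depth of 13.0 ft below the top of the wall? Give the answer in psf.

548 psf

K_a = (1 − sin φ)/(1 + sin φ) = 0.3625.
σ_h = K_a γ z = 0.3625 × 116.3 × 13.0 = 548.0 psf.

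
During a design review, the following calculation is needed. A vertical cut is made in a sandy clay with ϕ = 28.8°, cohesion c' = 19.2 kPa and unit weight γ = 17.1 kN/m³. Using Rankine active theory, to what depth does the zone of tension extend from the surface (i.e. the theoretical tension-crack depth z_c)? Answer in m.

3.80 m

K_a = tan²(45° − 28.8°/2) = 0.3498; √K_a = 0.5914.
The active pressure is zero where K_a γ z = 2c√K_a, so z_c = 2c/(γ√K_a) = 2×19.2/(17.1×0.5914) = 3.797 m.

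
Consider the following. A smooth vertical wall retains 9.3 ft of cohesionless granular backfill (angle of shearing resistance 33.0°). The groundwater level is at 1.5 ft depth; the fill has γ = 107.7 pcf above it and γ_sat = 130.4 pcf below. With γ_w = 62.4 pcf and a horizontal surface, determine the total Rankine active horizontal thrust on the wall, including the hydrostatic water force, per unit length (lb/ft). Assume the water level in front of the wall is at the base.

2920 lb/ft

K_a = tan²(45° − φ/2) = 0.2948.
γ' = 130.4 − 62.4 = 68.00 pcf. Depth below WT = 7.8 ft.
σ'_h at WT = K_a γ d_w = 47.63 psf; at base = 47.63 + K_a γ' × 7.8 = 204.0 psf.
P₁ (0–1.5 ft) = ½×47.63×1.5 = 35.72. P₂ (1.5–9.3 ft) = ½(47.63+204.0)×7.8 = 981.3.
P_w = ½ γ_w h₂² = 0.5×62.4×7.8² = 1898. Total = 35.72+981.3+1898 = 2915 lb/ft.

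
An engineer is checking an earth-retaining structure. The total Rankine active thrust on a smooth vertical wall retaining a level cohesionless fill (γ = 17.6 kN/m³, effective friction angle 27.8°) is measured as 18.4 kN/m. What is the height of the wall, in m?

2.40 m

K_a = 0.3639. P_a = ½ K_a γ H² ⇒ H = √(2P_a/(K_a γ)).
H = √(2×18.4/(0.3639×17.6)) = 2.397 m.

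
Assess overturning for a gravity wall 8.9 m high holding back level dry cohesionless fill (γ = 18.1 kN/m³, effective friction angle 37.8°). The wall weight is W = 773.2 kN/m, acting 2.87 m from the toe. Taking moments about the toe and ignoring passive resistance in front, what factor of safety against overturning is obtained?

4.35

K_a = tan²(45° − 37.8°/2) = 0.2400.
P_a = ½K_aγH² = 0.5×0.2400×18.1×8.9² = 172.0 kN/m, acting at H/3 = 2.967 m above the base.
Overturning moment M_o = P_a × H/3 = 172.0 × 2.967 = 510.4.
Resisting moment M_r = W × 2.87 = 773.2 × 2.87 = 2219.
FS_overturning = M_r/M_o = 2219/510.4 = 4.348.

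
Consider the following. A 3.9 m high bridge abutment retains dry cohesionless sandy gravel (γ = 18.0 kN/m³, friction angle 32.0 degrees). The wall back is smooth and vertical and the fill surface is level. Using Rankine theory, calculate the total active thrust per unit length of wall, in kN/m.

42.1 kN/m

K_a = tan²(45° − φ/2) = 0.3073.
P_a = ½ K_a γ H² = 0.5 × 0.3073 × 18.0 × 3.9² = 42.06 kN/m.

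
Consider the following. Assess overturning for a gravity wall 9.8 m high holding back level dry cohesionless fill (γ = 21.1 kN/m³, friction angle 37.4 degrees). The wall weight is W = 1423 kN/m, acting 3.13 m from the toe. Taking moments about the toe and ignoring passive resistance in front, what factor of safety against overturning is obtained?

K_a = tan²(45° − 37.4°/2) = 0.2443.
P_a = ½K_aγH² = 0.5×0.2443×21.1×9.8² = 247.5 kN/m, acting at H/3 = 3.267 m above the base.
Overturning moment M_o = P_a × H/3 = 247.5 × 3.267 = 808.5.
Resisting moment M_r = W × 3.13 = 1423 × 3.13 = 4454.
FS_overturning = M_r/M_o = 4454/808.5 = 5.509.

5.51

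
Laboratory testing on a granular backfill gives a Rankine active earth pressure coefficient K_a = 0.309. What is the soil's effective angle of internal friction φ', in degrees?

31.9°

K_a = tan²(45° − φ/2) ⇒ 45° − φ/2 = arctan(√0.309) = 29.07°.
φ = 2(45° − 29.07°) = 31.86°.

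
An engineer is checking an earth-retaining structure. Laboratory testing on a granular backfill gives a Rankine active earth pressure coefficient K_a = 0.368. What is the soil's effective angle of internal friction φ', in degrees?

K_a = tan²(45° − φ/2) ⇒ 45° − φ/2 = arctan(√0.368) = 31.24°.
φ = 2(45° − 31.24°) = 27.52°.

27.5°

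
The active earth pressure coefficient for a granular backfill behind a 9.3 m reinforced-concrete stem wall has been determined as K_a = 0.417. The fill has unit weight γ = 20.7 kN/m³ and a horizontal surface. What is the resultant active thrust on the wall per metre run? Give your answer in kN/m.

373 kN/m

P = ½ K_a γ H² = 0.5 × 0.417 × 20.7 × 9.3² = 373.3 kN/m.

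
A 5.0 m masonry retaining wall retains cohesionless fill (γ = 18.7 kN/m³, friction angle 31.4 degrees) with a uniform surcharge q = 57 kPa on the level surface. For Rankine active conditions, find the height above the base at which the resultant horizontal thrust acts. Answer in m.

K_a = 0.3149.
Triangular part P₁ = ½K_aγH² = 73.61 at H/3 = 1.667 m; rectangular part P₂ = K_a q H = 89.75 at H/2 = 2.500 m.
ȳ = (P₁·1.667 + P₂·2.500)/(P₁+P₂) = 2.124 m.

2.12 m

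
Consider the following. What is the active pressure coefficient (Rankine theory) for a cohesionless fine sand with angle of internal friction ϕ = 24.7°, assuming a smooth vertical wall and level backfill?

0.411

K_a = tan²(45° − φ/2) = tan²(32.65°) = 0.4106.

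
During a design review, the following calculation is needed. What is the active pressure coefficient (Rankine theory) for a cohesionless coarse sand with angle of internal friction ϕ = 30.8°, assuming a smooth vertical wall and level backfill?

0.323

K_a = tan²(45° − φ/2) = tan²(29.60°) = 0.3227.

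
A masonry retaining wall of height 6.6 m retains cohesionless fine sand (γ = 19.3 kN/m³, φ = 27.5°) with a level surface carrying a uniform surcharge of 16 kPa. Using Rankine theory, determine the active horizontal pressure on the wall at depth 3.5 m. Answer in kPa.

K_a = (1 − sin φ)/(1 + sin φ) = 0.3682.
σ_v = γz + q = 19.3 × 3.5 + 16 = 83.55 kPa.
σ_h = K_a σ_v = 0.3682 × 83.55 = 30.77 kPa.

30.8 kPa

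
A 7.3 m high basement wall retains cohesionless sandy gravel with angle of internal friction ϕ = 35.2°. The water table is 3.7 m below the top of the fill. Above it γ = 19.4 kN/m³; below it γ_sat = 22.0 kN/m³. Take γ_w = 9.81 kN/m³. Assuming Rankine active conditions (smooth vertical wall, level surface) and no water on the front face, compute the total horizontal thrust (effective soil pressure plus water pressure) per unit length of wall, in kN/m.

190 kN/m

K_a = tan²(45° − φ/2) = 0.2687.
γ' = 22.0 − 9.81 = 12.19 kN/m³. Depth below WT = 3.6 m.
σ'_h at WT = K_a γ d_w = 19.29 kPa; at base = 19.29 + K_a γ' × 3.6 = 31.08 kPa.
P₁ (0–3.7 m) = ½×19.29×3.7 = 35.68. P₂ (3.7–7.3 m) = ½(19.29+31.08)×3.6 = 90.65.
P_w = ½ γ_w h₂² = 0.5×9.81×3.6² = 63.57. Total = 35.68+90.65+63.57 = 189.9 kN/m.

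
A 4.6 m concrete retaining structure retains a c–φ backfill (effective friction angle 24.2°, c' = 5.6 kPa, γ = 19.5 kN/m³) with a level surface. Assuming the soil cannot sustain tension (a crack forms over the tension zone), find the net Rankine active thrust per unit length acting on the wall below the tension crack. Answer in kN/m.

K_a = 0.4185; √K_a = 0.6469.
Tension-crack depth z_c = 2c/(γ√K_a) = 2×5.6/(19.5×0.6469) = 0.8878 m.
σ_a at base = K_a γ H − 2c√K_a = 0.4185×19.5×4.6 − 2×5.6×0.6469 = 30.30 kPa.
P_a = ½ × 30.30 × (H − z_c) = 0.5×30.30×3.712 = 56.23 kN/m.

56.2 kN/m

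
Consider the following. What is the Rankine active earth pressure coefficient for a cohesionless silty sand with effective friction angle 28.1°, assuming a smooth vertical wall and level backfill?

0.360

K_a = tan²(45° − φ/2) = tan²(30.95°) = 0.3596.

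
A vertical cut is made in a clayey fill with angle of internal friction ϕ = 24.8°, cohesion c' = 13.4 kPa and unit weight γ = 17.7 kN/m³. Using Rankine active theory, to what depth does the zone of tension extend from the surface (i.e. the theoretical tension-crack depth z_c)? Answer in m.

K_a = tan²(45° − 24.8°/2) = 0.4090; √K_a = 0.6395.
The active pressure is zero where K_a γ z = 2c√K_a, so z_c = 2c/(γ√K_a) = 2×13.4/(17.7×0.6395) = 2.368 m.

2.37 m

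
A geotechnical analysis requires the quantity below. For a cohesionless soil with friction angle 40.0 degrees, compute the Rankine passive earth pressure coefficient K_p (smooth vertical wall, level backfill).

K_p = (1 + sin φ)/(1 − sin φ) = tan²(45° + 40.0°/2) = 4.599.

4.60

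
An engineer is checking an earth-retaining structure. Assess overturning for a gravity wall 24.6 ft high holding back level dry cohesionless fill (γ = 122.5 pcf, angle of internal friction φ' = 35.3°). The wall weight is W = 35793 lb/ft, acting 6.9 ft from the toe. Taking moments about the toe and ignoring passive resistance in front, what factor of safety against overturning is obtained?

K_a = tan²(45° − 35.3°/2) = 0.2675.
P_a = ½K_aγH² = 0.5×0.2675×122.5×24.6² = 9917 lb/ft, acting at H/3 = 8.200 ft above the base.
Overturning moment M_o = P_a × H/3 = 9917 × 8.200 = 81320.
Resisting moment M_r = W × 6.9 = 35793 × 6.9 = 247000.
FS_overturning = M_r/M_o = 247000/81320 = 3.037.

3.04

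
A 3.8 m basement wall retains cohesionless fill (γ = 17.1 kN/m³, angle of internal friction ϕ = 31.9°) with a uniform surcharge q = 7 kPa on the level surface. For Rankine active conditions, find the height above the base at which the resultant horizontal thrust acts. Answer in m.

1.38 m

K_a = 0.3085.
Triangular part P₁ = ½K_aγH² = 38.09 at H/3 = 1.267 m; rectangular part P₂ = K_a q H = 8.207 at H/2 = 1.900 m.
ȳ = (P₁·1.267 + P₂·1.900)/(P₁+P₂) = 1.379 m.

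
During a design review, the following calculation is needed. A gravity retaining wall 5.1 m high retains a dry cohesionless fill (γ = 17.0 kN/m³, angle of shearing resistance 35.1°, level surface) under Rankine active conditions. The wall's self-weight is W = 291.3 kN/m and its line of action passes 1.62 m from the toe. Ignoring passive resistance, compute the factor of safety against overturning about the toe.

4.65

K_a = tan²(45° − 35.1°/2) = 0.2698.
P_a = ½K_aγH² = 0.5×0.2698×17.0×5.1² = 59.66 kN/m, acting at H/3 = 1.700 m above the base.
Overturning moment M_o = P_a × H/3 = 59.66 × 1.700 = 101.4.
Resisting moment M_r = W × 1.62 = 291.3 × 1.62 = 471.9.
FS_overturning = M_r/M_o = 471.9/101.4 = 4.653.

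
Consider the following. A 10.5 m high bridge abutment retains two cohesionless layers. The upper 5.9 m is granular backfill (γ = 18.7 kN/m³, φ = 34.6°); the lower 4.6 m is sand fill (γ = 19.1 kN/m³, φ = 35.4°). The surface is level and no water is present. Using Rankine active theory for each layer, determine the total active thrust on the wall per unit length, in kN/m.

K_a1 = tan²(45°−34.6°/2) = 0.2756; K_a2 = tan²(45°−35.4°/2) = 0.2664.
Layer 1: σ at base = K_a1 γ₁ h₁ = 30.41 kPa; P₁ = ½×30.41×5.9 = 89.71.
Layer 2: σ_v at top = γ₁h₁ = 110.3; σ_h top = K_a2×110.3 = 29.39; σ_h base = K_a2×(110.3+19.1×4.6) = 52.80.
P₂ = ½(29.39+52.80)×4.6 = 189.0. Total P_a = 89.71+189.0 = 278.7 kN/m.

279 kN/m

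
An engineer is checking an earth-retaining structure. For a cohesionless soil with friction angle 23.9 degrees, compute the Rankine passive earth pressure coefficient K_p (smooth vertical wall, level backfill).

2.36

K_p = (1 + sin φ)/(1 − sin φ) = tan²(45° + 23.9°/2) = 2.362.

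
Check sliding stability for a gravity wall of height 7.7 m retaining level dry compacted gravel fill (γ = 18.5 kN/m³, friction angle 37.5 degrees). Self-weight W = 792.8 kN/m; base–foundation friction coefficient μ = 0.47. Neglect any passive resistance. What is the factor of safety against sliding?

2.79

K_a = tan²(45° − 37.5°/2) = 0.2432.
P_a = ½K_aγH² = 0.5×0.2432×18.5×7.7² = 133.4 kN/m, acting at H/3 = 2.567 m above the base.
FS_sliding = μW / P_a = 0.47×792.8 / 133.4 = 2.794.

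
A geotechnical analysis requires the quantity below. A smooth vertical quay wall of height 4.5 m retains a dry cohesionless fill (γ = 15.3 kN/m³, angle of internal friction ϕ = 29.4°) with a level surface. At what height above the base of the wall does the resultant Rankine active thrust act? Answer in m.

1.50 m

K_a = 0.3415.
The pressure distribution is triangular, so the resultant acts at H/3 above the base = 4.5/3 = 1.500 m.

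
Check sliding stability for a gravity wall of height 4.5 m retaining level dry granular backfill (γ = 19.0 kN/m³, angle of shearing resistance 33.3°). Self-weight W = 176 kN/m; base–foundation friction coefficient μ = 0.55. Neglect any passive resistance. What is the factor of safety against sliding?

1.73

K_a = tan²(45° − 33.3°/2) = 0.2911.
P_a = ½K_aγH² = 0.5×0.2911×19.0×4.5² = 56.01 kN/m, acting at H/3 = 1.500 m above the base.
FS_sliding = μW / P_a = 0.55×176 / 56.01 = 1.728.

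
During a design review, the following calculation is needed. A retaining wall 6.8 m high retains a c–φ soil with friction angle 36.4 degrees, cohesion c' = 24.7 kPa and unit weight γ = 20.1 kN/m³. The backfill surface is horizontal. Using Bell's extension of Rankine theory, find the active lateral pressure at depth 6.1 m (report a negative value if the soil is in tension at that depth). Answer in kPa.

6.33 kPa

K_a = (1 − sin φ)/(1 + sin φ) = 0.2552.
σ_a = K_a γ z − 2c√K_a = 0.2552×20.1×6.1 − 2×24.7×0.5051 = 6.332 kPa.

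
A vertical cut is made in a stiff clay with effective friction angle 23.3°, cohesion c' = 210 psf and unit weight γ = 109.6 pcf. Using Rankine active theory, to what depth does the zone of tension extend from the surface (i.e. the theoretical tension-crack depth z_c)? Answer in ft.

5.82 ft

K_a = tan²(45° − 23.3°/2) = 0.4331; √K_a = 0.6581.
The active pressure is zero where K_a γ z = 2c√K_a, so z_c = 2c/(γ√K_a) = 2×210/(109.6×0.6581) = 5.823 ft.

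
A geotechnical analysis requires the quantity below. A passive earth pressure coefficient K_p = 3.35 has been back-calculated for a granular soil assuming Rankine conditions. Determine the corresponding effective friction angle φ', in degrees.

32.7°

K_p = (1+sin φ)/(1−sin φ) ⇒ sin φ = (K_p − 1)/(K_p + 1) = 0.5402.
φ = arcsin(0.5402) = 32.70°.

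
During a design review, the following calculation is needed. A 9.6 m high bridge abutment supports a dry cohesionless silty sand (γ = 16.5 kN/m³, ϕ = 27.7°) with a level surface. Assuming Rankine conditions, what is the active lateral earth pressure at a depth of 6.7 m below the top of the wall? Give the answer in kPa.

40.4 kPa

K_a = (1 − sin φ)/(1 + sin φ) = 0.3653.
σ_h = K_a γ z = 0.3653 × 16.5 × 6.7 = 40.39 kPa.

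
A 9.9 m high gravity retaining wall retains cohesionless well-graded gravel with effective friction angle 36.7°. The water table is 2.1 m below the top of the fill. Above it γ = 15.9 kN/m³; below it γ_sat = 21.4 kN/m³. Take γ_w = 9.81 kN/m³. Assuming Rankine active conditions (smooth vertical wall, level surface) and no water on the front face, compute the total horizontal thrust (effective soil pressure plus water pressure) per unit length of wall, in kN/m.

K_a = tan²(45° − φ/2) = 0.2519.
γ' = 21.4 − 9.81 = 11.59 kN/m³. Depth below WT = 7.8 m.
σ'_h at WT = K_a γ d_w = 8.410 kPa; at base = 8.410 + K_a γ' × 7.8 = 31.18 kPa.
P₁ (0–2.1 m) = ½×8.410×2.1 = 8.830. P₂ (2.1–9.9 m) = ½(8.410+31.18)×7.8 = 154.4.
P_w = ½ γ_w h₂² = 0.5×9.81×7.8² = 298.4. Total = 8.830+154.4+298.4 = 461.6 kN/m.

462 kN/m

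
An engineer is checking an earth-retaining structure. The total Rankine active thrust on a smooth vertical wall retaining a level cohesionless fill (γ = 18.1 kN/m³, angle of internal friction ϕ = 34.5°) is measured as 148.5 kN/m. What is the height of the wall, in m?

K_a = 0.2768. P_a = ½ K_a γ H² ⇒ H = √(2P_a/(K_a γ)).
H = √(2×148.5/(0.2768×18.1)) = 7.699 m.

7.70 m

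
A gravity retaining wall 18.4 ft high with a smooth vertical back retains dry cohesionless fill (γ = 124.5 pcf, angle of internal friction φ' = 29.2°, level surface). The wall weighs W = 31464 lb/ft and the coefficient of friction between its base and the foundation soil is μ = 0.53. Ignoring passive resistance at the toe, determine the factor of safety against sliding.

2.30

K_a = tan²(45° − 29.2°/2) = 0.3442.
P_a = ½K_aγH² = 0.5×0.3442×124.5×18.4² = 7254 lb/ft, acting at H/3 = 6.133 ft above the base.
FS_sliding = μW / P_a = 0.53×31464 / 7254 = 2.299.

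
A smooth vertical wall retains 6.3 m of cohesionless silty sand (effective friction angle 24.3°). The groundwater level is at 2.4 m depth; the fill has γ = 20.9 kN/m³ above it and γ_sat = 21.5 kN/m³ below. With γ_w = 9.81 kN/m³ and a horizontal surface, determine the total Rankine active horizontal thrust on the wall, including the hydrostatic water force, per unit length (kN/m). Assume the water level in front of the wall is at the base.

218 kN/m

K_a = tan²(45° − φ/2) = 0.4169.
γ' = 21.5 − 9.81 = 11.69 kN/m³. Depth below WT = 3.9 m.
σ'_h at WT = K_a γ d_w = 20.91 kPa; at base = 20.91 + K_a γ' × 3.9 = 39.92 kPa.
P₁ (0–2.4 m) = ½×20.91×2.4 = 25.10. P₂ (2.4–6.3 m) = ½(20.91+39.92)×3.9 = 118.6.
P_w = ½ γ_w h₂² = 0.5×9.81×3.9² = 74.61. Total = 25.10+118.6+74.61 = 218.3 kN/m.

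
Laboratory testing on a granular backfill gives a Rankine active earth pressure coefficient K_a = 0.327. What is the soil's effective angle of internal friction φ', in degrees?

K_a = tan²(45° − φ/2) ⇒ 45° − φ/2 = arctan(√0.327) = 29.76°.
φ = 2(45° − 29.76°) = 30.47°.

30.5°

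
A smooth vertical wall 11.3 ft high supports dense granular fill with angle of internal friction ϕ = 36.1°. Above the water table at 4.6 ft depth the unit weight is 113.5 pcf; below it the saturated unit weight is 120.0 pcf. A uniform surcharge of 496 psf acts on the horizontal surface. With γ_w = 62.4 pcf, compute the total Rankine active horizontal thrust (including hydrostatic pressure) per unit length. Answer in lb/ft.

4400 lb/ft

K_a = tan²(45° − φ/2) = 0.2585.
γ' = 120.0 − 62.4 = 57.60 pcf. h₂ = H − d_w = 6.7 ft.
σ'_h: at surface K_a·q = 128.2; at WT K_a(q+γd_w) = 263.2; at base K_a(q+γd_w+γ'h₂) = 362.9 psf.
P₁ = ½(128.2+263.2)×4.6 = 900.2; P₂ = ½(263.2+362.9)×6.7 = 2097; P_w = ½γ_w h₂² = 1401.
Total = 900.2+2097+1401 = 4398 lb/ft.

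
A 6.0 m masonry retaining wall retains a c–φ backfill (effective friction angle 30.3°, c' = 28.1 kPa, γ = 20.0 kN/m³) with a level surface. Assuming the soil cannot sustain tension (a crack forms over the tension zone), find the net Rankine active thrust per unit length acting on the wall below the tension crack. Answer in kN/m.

4.01 kN/m

K_a = 0.3293; √K_a = 0.5739.
Tension-crack depth z_c = 2c/(γ√K_a) = 2×28.1/(20.0×0.5739) = 4.897 m.
σ_a at base = K_a γ H − 2c√K_a = 0.3293×20.0×6.0 − 2×28.1×0.5739 = 7.267 kPa.
P_a = ½ × 7.267 × (H − z_c) = 0.5×7.267×1.103 = 4.009 kN/m.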